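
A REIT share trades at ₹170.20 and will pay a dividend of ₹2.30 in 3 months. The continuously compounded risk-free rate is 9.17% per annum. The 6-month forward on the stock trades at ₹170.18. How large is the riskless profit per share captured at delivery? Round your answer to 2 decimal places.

₹5.65 per share

PV(dividends) I = 2.30·e^(−0.0917·3/12) = 2.2479
Fair forward F* = (S − I)·e^(rT) = (170.20 − 2.2479)·e^0.045850 = 167.9521 × 1.046917 = 175.8319
Market ₹170.18 < fair 175.8319: forward underpriced → reverse cash-and-carry (short the stock, invest proceeds at r, pay the dividends, go long the forward).
Profit at T = |F_mkt − F*| = |170.18 − 175.8319| = ₹5.65 per share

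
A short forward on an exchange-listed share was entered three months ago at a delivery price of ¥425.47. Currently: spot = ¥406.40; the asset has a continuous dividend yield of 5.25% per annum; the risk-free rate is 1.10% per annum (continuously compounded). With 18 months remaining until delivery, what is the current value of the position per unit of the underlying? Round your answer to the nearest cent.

Current fair forward for the remaining 18 months: F = S·e^((r − q)·T), (r − q) = 0.0110 − 0.0525 = -0.0415
F = 406.40 · e^(-0.0415 × 18/12) = 406.40 × 0.939648 = 381.8729
Value of long forward = (F − K)·e^(−rT) = (381.8729 − 425.47) · e^(−0.0110·18/12)
= -43.5971 × 0.983635 = -42.88
Short position value = −(long value) = ¥42.88

¥42.88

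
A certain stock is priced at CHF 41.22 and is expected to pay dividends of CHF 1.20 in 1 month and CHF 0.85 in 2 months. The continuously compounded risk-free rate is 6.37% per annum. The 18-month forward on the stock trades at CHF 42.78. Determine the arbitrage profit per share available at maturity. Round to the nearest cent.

PV(dividends) I = 1.20·e^(−0.0637·1/12) + 0.85·e^(−0.0637·2/12) = 2.0347
Fair forward F* = (S − I)·e^(rT) = (41.22 − 2.0347)·e^0.095550 = 39.1853 × 1.100264 = 43.1142
Market CHF 42.78 < fair 43.1142: forward underpriced → reverse cash-and-carry (short the stock, invest proceeds at r, pay the dividends, go long the forward).
Profit at T = |F_mkt − F*| = |42.78 − 43.1142| = CHF 0.33 per share

CHF 0.33 per share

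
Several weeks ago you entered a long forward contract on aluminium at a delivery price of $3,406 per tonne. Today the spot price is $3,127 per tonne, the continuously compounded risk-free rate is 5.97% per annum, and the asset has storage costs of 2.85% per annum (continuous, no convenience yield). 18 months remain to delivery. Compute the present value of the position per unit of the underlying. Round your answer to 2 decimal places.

Current fair forward for the remaining 18 months: F = S·e^((r + u)·T), (r + u) = 0.0597 + 0.0285 = 0.0882
F = 3127 · e^(0.0882 × 18/12) = 3127 × 1.14145070 = 3569.3163
Value of long forward = (F − K)·e^(−rT) = (3569.3163 − 3406) · e^(−0.0597·18/12)
= 163.3163 × 0.91434255 = 149.33

$149.33 per tonne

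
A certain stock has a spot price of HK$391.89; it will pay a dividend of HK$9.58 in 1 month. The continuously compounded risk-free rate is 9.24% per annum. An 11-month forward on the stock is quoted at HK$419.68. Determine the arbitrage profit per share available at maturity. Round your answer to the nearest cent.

HK$3.50 per share

PV(dividends) I = 9.58·e^(−0.0924·1/12) = 9.5065
Fair forward F* = (S − I)·e^(rT) = (391.89 − 9.5065)·e^0.084700 = 382.3835 × 1.088391 = 416.1828
Market HK$419.68 > fair 416.1828: forward overpriced → cash-and-carry (borrow at r, buy the stock and collect the dividends, short the forward).
Profit at T = |F_mkt − F*| = |419.68 − 416.1828| = HK$3.50 per share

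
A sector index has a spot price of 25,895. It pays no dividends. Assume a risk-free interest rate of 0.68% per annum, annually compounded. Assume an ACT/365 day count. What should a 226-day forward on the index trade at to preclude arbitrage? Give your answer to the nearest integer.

26,004

F = S · (1+r)^T
= 25895 × 1.004205
F = 26,004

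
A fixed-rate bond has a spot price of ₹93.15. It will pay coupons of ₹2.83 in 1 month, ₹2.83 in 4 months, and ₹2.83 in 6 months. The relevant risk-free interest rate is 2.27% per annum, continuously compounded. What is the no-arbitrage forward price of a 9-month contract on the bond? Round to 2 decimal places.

₹86.17

PV(coupons) I = 2.83·e^(−0.0227·1/12) + 2.83·e^(−0.0227·4/12) + 2.83·e^(−0.0227·6/12)
I = 2.8247 + 2.8087 + 2.7981 = 8.4315
F = (S − I)·e^(rT) = (93.15 − 8.4315) · e^(0.0227·9/12)
= 84.7185 · e^0.017025 = 84.7185 × 1.017171 = ₹86.17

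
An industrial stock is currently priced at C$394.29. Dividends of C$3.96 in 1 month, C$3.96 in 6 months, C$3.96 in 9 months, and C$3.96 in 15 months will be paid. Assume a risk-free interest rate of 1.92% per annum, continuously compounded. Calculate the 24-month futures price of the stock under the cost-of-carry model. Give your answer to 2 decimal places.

PV(dividends) I = 3.96·e^(−0.0192·1/12) + 3.96·e^(−0.0192·6/12) + 3.96·e^(−0.0192·9/12) + 3.96·e^(−0.0192·15/12)
I = 3.9537 + 3.9222 + 3.9034 + 3.8661 = 15.6454
F = (S − I)·e^(rT) = (394.29 − 15.6454) · e^(0.0192·24/12)
= 378.6446 · e^0.038400 = 378.6446 × 1.039147 = C$393.47

C$393.47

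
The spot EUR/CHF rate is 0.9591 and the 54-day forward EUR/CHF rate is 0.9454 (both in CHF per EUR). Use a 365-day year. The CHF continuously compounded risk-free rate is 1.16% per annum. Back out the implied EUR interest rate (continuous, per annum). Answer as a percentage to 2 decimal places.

F = S·e^((r_CHF − r_EUR)T) ⇒ r_EUR = r_CHF − ln(F/S)/T
ln(0.9454/0.9591) = -0.014387; /(54/365) = -0.097245
r_EUR = 0.0116 + 0.097245 = 0.108845
r_EUR = 10.88%

10.88%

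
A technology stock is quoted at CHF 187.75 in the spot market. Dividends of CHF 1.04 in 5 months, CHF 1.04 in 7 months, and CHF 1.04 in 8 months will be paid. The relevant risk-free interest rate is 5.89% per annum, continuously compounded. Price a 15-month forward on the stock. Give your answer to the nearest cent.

PV(dividends) I = 1.04·e^(−0.0589·5/12) + 1.04·e^(−0.0589·7/12) + 1.04·e^(−0.0589·8/12)
I = 1.0148 + 1.0049 + 1.0000 = 3.0197
F = (S − I)·e^(rT) = (187.75 − 3.0197) · e^(0.0589·15/12)
= 184.7303 · e^0.073625 = 184.7303 × 1.076403 = CHF 198.84

CHF 198.84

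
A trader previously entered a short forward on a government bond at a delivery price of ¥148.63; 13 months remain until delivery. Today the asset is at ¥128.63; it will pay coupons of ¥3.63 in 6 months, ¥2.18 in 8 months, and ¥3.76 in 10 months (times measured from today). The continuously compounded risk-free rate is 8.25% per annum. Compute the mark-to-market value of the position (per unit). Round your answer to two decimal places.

¥16.35

PV(remaining coupons) I = 3.63·e^(−0.0825·6/12) + 2.18·e^(−0.0825·8/12) + 3.76·e^(−0.0825·10/12) = 9.0568
Current forward F = (S − I)·e^(rT) = (128.63 − 9.0568)·e^(0.0825·13/12) = 119.5732 × 1.093491 = 130.7522
Value (long) = (F − K)·e^(−rT) = (130.7522 − 148.63) × 0.914503 = -16.3493
Short position value = −(long value) = ¥16.35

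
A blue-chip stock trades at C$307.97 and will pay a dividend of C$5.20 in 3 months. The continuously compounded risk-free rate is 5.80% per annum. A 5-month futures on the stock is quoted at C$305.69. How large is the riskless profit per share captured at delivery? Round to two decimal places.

PV(dividends) I = 5.20·e^(−0.0580·3/12) = 5.1251
Fair futures F* = (S − I)·e^(rT) = (307.97 − 5.1251)·e^0.024167 = 302.8449 × 1.024461 = 310.2528
Market C$305.69 < fair 310.2528: forward underpriced → reverse cash-and-carry (short the stock, invest proceeds at r, pay the dividends, go long the forward).
Profit at T = |F_mkt − F*| = |305.69 − 310.2528| = C$4.56 per share

C$4.56 per share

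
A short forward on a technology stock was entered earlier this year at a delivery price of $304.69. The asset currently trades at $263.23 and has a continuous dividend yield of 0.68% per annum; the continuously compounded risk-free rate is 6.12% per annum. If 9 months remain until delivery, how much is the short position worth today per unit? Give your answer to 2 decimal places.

Current fair forward for the remaining 9 months: F = S·e^((r − q)·T), (r − q) = 0.0612 − 0.0068 = 0.0544
F = 263.23 · e^(0.0544 × 9/12) = 263.23 × 1.041644 = 274.1920
Value of long forward = (F − K)·e^(−rT) = (274.1920 − 304.69) · e^(−0.0612·9/12)
= -30.4980 × 0.955137 = -29.13
Short position value = −(long value) = $29.13

$29.13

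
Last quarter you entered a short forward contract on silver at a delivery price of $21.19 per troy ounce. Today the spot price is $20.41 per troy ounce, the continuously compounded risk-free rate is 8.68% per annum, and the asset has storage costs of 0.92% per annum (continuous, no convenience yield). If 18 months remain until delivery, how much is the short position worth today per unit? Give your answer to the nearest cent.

-$2.09 per troy ounce

Current fair forward for the remaining 18 months: F = S·e^((r + u)·T), (r + u) = 0.0868 + 0.0092 = 0.0960
F = 20.41 · e^(0.0960 × 18/12) = 20.41 × 1.154884 = 23.5712
Value of long forward = (F − K)·e^(−rT) = (23.5712 − 21.19) · e^(−0.0868·18/12)
= 2.3812 × 0.877920 = 2.09
Short position value = −(long value) = -$2.09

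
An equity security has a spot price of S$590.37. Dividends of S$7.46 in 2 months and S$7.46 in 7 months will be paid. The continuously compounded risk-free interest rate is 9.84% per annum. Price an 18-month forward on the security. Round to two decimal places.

PV(dividends) I = 7.46·e^(−0.0984·2/12) + 7.46·e^(−0.0984·7/12)
I = 7.3387 + 7.0439 = 14.3826
F = (S − I)·e^(rT) = (590.37 − 14.3826) · e^(0.0984·18/12)
= 575.9874 · e^0.147600 = 575.9874 × 1.159049 = S$667.60

S$667.60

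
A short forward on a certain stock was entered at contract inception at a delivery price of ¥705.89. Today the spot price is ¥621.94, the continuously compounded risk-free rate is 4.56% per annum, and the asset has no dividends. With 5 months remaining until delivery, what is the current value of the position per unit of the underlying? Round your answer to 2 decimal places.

Current fair forward for the remaining 5 months: F = S·e^(r·T), r = 0.0456
F = 621.94 · e^(0.0456 × 5/12) = 621.94 × 1.019182 = 633.8701
Value of long forward = (F − K)·e^(−rT) = (633.8701 − 705.89) · e^(−0.0456·5/12)
= -72.0199 × 0.981179 = -70.66
Short position value = −(long value) = ¥70.66

¥70.66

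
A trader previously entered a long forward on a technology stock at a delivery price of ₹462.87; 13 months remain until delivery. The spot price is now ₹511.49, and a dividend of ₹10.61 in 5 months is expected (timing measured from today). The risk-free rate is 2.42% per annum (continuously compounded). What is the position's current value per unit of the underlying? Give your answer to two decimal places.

PV(remaining dividends) I = 10.61·e^(−0.0242·5/12) = 10.5036
Current forward F = (S − I)·e^(rT) = (511.49 − 10.5036)·e^(0.0242·13/12) = 500.9864 × 1.026563 = 514.2941
Value (long) = (F − K)·e^(−rT) = (514.2941 − 462.87) × 0.974124 = 50.0934
Value = ₹50.09

₹50.09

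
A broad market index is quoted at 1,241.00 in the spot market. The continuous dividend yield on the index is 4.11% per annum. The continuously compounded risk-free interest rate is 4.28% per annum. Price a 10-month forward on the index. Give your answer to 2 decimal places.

1,242.76

F = S·e^((r − q)T) = 1241.00 · e^((0.0428 − 0.0411) × 10/12)
= 1241.00 · e^0.00141667 = 1241.00 × 1.00141767
F = 1,242.76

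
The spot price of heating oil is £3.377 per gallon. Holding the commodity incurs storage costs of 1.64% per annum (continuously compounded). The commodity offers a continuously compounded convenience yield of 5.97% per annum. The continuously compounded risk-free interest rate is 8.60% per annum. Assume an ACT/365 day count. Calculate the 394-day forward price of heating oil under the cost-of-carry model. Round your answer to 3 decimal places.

£3.536 per gallon

Net carry = r + u − y = 0.0860 + 0.0164 − 0.0597 = 0.0427
F = S·e^((r+u−y)T) = 3.377 · e^(0.0427 × 394/365) = 3.377 · e^0.046093
= 3.377 × 1.047172 = £3.536 per gallon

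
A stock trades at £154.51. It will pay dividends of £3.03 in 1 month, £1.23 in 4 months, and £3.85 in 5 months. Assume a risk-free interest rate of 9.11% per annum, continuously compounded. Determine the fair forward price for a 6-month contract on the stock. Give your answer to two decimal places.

£153.44

PV(dividends) I = 3.03·e^(−0.0911·1/12) + 1.23·e^(−0.0911·4/12) + 3.85·e^(−0.0911·5/12)
I = 3.0071 + 1.1932 + 3.7066 = 7.9069
F = (S − I)·e^(rT) = (154.51 − 7.9069) · e^(0.0911·6/12)
= 146.6031 · e^0.045550 = 146.6031 × 1.046603 = £153.44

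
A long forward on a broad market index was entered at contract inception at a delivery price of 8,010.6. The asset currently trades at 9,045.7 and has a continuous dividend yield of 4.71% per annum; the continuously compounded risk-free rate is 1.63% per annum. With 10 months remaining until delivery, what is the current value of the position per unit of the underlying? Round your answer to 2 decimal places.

Current fair forward for the remaining 10 months: F = S·e^((r − q)·T), (r − q) = 0.0163 − 0.0471 = -0.0308
F = 9045.7 · e^(-0.0308 × 10/12) = 9045.7 × 0.97465992 = 8816.4812
Value of long forward = (F − K)·e^(−rT) = (8816.4812 − 8010.6) · e^(−0.0163·10/12)
= 805.8812 × 0.98650850 = 795.01

795.01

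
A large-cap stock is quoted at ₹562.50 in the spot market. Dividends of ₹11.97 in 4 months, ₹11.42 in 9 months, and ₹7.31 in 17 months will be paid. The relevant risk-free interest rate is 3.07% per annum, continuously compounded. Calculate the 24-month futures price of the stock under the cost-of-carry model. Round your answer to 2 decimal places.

PV(dividends) I = 11.97·e^(−0.0307·4/12) + 11.42·e^(−0.0307·9/12) + 7.31·e^(−0.0307·17/12)
I = 11.8481 + 11.1601 + 6.9989 = 30.0071
F = (S − I)·e^(rT) = (562.50 − 30.0071) · e^(0.0307·24/12)
= 532.4929 · e^0.061400 = 532.4929 × 1.063324 = ₹566.21

₹566.21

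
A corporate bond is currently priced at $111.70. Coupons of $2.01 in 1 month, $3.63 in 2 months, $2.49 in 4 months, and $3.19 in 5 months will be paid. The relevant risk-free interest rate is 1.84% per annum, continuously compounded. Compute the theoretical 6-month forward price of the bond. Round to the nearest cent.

$101.36

PV(coupons) I = 2.01·e^(−0.0184·1/12) + 3.63·e^(−0.0184·2/12) + 2.49·e^(−0.0184·4/12) + 3.19·e^(−0.0184·5/12)
I = 2.0069 + 3.6189 + 2.4748 + 3.1656 = 11.2662
F = (S − I)·e^(rT) = (111.70 − 11.2662) · e^(0.0184·6/12)
= 100.4338 · e^0.009200 = 100.4338 × 1.009242 = $101.36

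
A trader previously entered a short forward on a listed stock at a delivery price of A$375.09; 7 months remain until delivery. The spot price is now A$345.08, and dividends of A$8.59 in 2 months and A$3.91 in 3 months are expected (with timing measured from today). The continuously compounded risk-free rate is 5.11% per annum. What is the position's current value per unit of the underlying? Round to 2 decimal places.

PV(remaining dividends) I = 8.59·e^(−0.0511·2/12) + 3.91·e^(−0.0511·3/12) = 12.3775
Current forward F = (S − I)·e^(rT) = (345.08 − 12.3775)·e^(0.0511·7/12) = 332.7025 × 1.030257 = 342.7691
Value (long) = (F − K)·e^(−rT) = (342.7691 − 375.09) × 0.970632 = -31.3717
Short position value = −(long value) = A$31.37

A$31.37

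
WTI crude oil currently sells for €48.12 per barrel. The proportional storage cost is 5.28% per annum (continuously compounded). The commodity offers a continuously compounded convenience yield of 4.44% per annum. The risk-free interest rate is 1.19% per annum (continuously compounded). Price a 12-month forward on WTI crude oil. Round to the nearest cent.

€49.11 per barrel

Net carry = r + u − y = 0.0119 + 0.0528 − 0.0444 = 0.0203
F = S·e^((r+u−y)T) = 48.12 · e^(0.0203 × 12/12) = 48.12 · e^0.020300
= 48.12 × 1.020507 = €49.11 per barrel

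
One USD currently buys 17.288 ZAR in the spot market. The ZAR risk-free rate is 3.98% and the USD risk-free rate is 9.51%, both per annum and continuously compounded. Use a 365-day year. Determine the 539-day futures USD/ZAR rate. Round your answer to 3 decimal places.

F = S·e^((r_ZAR − r_USD)T) = 17.288 · e^((0.0398 − 0.0951) × 539/365)
= 17.288 · e^-0.081662 = 17.288 × 0.921583
F = 15.932 ZAR per USD

15.932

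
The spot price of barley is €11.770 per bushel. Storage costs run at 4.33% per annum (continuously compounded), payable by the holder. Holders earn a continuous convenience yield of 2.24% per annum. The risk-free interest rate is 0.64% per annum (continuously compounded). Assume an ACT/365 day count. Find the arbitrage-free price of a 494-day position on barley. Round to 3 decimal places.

€12.213 per bushel

Net carry = r + u − y = 0.0064 + 0.0433 − 0.0224 = 0.0273
F = S·e^((r+u−y)T) = 11.770 · e^(0.0273 × 494/365) = 11.770 · e^0.036948
= 11.770 × 1.037639 = €12.213 per bushel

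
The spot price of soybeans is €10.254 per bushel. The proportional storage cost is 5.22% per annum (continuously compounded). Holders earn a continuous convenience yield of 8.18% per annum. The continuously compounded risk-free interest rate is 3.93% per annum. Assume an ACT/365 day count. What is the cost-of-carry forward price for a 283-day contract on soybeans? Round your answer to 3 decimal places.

Net carry = r + u − y = 0.0393 + 0.0522 − 0.0818 = 0.0097
F = S·e^((r+u−y)T) = 10.254 · e^(0.0097 × 283/365) = 10.254 · e^0.007521
= 10.254 × 1.007549 = €10.331 per bushel

€10.331 per bushel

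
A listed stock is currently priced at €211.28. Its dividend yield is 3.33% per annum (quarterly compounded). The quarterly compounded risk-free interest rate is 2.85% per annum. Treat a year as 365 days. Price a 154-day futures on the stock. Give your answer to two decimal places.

€210.86

F = S · (1+r/4)^(4T) / (1+q/4)^(4T)
= 211.28 × 1.012054 / 1.014090 = 211.28 × 0.997992
F = €210.86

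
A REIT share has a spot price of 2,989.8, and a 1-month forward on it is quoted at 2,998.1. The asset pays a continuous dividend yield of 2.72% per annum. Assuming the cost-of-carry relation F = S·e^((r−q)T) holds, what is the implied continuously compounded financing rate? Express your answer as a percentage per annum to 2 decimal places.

From F = S·e^((r−q)T): (r − q) = ln(F/S)/T
ln(2998.1/2989.8) = ln(1.002776) = 0.002772
(r − q) = 0.002772 / (1/12) = 0.033264
r = ln(F/S)/T + q = 0.033264 + 0.0272 = 0.060464
r = 6.05%

6.05%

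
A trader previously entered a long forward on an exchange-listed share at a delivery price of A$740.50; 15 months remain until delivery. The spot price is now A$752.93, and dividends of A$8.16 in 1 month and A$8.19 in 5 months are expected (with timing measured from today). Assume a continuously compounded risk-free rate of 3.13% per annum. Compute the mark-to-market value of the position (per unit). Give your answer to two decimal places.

A$24.62

PV(remaining dividends) I = 8.16·e^(−0.0313·1/12) + 8.19·e^(−0.0313·5/12) = 16.2226
Current forward F = (S − I)·e^(rT) = (752.93 − 16.2226)·e^(0.0313·15/12) = 736.7074 × 1.039900 = 766.1020
Value (long) = (F − K)·e^(−rT) = (766.1020 − 740.50) × 0.961630 = 24.6197
Value = A$24.62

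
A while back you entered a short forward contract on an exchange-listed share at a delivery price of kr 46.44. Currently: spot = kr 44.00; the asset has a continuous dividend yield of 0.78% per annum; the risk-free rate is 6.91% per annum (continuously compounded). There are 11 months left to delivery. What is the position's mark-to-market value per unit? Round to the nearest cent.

-kr 0.10

Current fair forward for the remaining 11 months: F = S·e^((r − q)·T), (r − q) = 0.0691 − 0.0078 = 0.0613
F = 44.00 · e^(0.0613 × 11/12) = 44.00 × 1.057800 = 46.5432
Value of long forward = (F − K)·e^(−rT) = (46.5432 − 46.44) · e^(−0.0691·11/12)
= 0.1032 × 0.938623 = 0.10
Short position value = −(long value) = -kr 0.10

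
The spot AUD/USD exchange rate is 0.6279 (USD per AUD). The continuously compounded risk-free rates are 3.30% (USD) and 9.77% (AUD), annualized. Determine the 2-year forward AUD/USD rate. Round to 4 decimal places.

0.5517

F = S·e^((r_USD − r_AUD)T) = 0.6279 · e^((0.0330 − 0.0977) × 2)
= 0.6279 · e^-0.129400 = 0.6279 × 0.878622
F = 0.5517 USD per AUD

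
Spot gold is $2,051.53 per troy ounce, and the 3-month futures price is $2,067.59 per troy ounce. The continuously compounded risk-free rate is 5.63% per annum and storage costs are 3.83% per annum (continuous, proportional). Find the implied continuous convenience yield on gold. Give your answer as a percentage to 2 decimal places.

6.34%

F = S·e^((r+u−y)T) ⇒ (r+u−y) = ln(F/S)/T
ln(2067.59/2051.53) = 0.007798; /T ⇒ 0.031192
y = r + u − ln(F/S)/T = 0.0563 + 0.0383 − 0.031192 = 0.063408
y = 6.34%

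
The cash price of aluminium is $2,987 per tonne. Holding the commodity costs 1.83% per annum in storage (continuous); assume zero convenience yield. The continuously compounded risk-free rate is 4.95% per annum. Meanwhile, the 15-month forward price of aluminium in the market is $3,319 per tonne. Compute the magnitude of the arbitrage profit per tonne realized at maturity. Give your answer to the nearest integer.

$68 per tonne

Fair forward: F* = S·e^(carry·T), with carry = (r + u) = 0.0495 + 0.0183 = 0.0678
F* = 2987 · e^(0.0678 × 15/12) = 2987 · e^0.084750 = 2987 × 1.088445 = $3251.1852
Market $3319 > fair $3251.1852: forward overpriced → cash-and-carry (buy spot, short the forward).
At maturity, profit = |F_mkt − F*| = |3319 − 3251.1852| = $68 per tonne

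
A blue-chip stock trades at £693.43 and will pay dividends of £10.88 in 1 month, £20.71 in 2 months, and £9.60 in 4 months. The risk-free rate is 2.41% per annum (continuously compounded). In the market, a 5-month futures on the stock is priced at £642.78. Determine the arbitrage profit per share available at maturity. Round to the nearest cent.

PV(dividends) I = 10.88·e^(−0.0241·1/12) + 20.71·e^(−0.0241·2/12) + 9.60·e^(−0.0241·4/12) = 41.0083
Fair futures F* = (S − I)·e^(rT) = (693.43 − 41.0083)·e^0.010042 = 652.4217 × 1.010093 = 659.0066
Market £642.78 < fair 659.0066: forward underpriced → reverse cash-and-carry (short the stock, invest proceeds at r, pay the dividends, go long the forward).
Profit at T = |F_mkt − F*| = |642.78 − 659.0066| = £16.23 per share

£16.23 per share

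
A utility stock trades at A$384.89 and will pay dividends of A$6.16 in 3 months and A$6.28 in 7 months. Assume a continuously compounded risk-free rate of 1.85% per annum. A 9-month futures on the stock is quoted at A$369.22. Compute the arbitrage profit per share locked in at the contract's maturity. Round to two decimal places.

PV(dividends) I = 6.16·e^(−0.0185·3/12) + 6.28·e^(−0.0185·7/12) = 12.3442
Fair futures F* = (S − I)·e^(rT) = (384.89 − 12.3442)·e^0.013875 = 372.5458 × 1.013972 = 377.7510
Market A$369.22 < fair 377.7510: forward underpriced → reverse cash-and-carry (short the stock, invest proceeds at r, pay the dividends, go long the forward).
Profit at T = |F_mkt − F*| = |369.22 − 377.7510| = A$8.53 per share

A$8.53 per share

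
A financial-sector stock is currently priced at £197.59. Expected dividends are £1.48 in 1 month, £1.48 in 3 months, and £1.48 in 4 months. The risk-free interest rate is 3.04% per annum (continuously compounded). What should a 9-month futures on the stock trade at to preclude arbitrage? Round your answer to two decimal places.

£197.63

PV(dividends) I = 1.48·e^(−0.0304·1/12) + 1.48·e^(−0.0304·3/12) + 1.48·e^(−0.0304·4/12)
I = 1.4763 + 1.4688 + 1.4651 = 4.4102
F = (S − I)·e^(rT) = (197.59 − 4.4102) · e^(0.0304·9/12)
= 193.1798 · e^0.022800 = 193.1798 × 1.023062 = £197.63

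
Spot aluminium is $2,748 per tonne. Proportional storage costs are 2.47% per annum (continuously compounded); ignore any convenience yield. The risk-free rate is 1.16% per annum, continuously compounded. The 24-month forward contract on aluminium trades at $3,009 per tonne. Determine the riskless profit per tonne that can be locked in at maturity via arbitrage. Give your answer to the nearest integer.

Fair forward: F* = S·e^(carry·T), with carry = (r + u) = 0.0116 + 0.0247 = 0.0363
F* = 2748 · e^(0.0363 × 24/12) = 2748 · e^0.072600 = 2748 × 1.075300 = $2954.9244
Market $3009 > fair $2954.9244: forward overpriced → cash-and-carry (buy spot, short the forward).
At maturity, profit = |F_mkt − F*| = |3009 − 2954.9244| = $54 per tonne

$54 per tonne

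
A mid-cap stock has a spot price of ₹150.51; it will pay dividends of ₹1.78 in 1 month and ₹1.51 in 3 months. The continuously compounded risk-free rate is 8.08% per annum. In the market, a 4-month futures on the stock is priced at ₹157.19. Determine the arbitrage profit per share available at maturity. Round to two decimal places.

PV(dividends) I = 1.78·e^(−0.0808·1/12) + 1.51·e^(−0.0808·3/12) = 3.2479
Fair futures F* = (S − I)·e^(rT) = (150.51 − 3.2479)·e^0.026933 = 147.2621 × 1.027299 = 151.2822
Market ₹157.19 > fair 151.2822: forward overpriced → cash-and-carry (borrow at r, buy the stock and collect the dividends, short the forward).
Profit at T = |F_mkt − F*| = |157.19 − 151.2822| = ₹5.91 per share

₹5.91 per share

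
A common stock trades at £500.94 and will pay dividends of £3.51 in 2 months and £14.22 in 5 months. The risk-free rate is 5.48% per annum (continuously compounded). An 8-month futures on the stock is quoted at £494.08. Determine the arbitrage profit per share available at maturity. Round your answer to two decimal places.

£7.48 per share

PV(dividends) I = 3.51·e^(−0.0548·2/12) + 14.22·e^(−0.0548·5/12) = 17.3771
Fair futures F* = (S − I)·e^(rT) = (500.94 − 17.3771)·e^0.036533 = 483.5629 × 1.037209 = 501.5558
Market £494.08 < fair 501.5558: forward underpriced → reverse cash-and-carry (short the stock, invest proceeds at r, pay the dividends, go long the forward).
Profit at T = |F_mkt − F*| = |494.08 − 501.5558| = £7.48 per share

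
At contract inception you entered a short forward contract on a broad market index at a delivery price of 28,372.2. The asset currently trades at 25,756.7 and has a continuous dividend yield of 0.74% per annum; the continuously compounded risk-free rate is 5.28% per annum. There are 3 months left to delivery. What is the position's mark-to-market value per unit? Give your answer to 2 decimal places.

Current fair forward for the remaining 3 months: F = S·e^((r − q)·T), (r − q) = 0.0528 − 0.0074 = 0.0454
F = 25756.7 · e^(0.0454 × 3/12) = 25756.7 × 1.01141466 = 26050.7040
Value of long forward = (F − K)·e^(−rT) = (26050.7040 − 28372.2) · e^(−0.0528·3/12)
= -2321.4960 × 0.98688674 = -2291.05
Short position value = −(long value) = 2291.05

2291.05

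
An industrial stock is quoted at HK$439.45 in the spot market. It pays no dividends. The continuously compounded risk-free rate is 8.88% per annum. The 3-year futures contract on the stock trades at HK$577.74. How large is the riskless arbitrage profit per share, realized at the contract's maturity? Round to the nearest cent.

Fair futures: F* = S·e^(carry·T), with carry = r = 0.0888
F* = 439.45 · e^(0.0888 × 3) = 439.45 · e^0.266400 = 439.45 × 1.305257 = HK$573.5952
Market HK$577.74 > fair HK$573.5952: forward overpriced → cash-and-carry (buy spot, short the forward).
At maturity, profit = |F_mkt − F*| = |577.74 − 573.5952| = HK$4.14 per share

HK$4.14 per share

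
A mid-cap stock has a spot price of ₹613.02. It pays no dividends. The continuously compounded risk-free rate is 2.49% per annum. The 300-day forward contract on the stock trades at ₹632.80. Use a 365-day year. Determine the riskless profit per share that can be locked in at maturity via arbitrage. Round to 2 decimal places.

Fair forward: F* = S·e^(carry·T), with carry = r = 0.0249
F* = 613.02 · e^(0.0249 × 300/365) = 613.02 · e^0.020466 = 613.02 × 1.020677 = ₹625.6954
Market ₹632.80 > fair ₹625.6954: forward overpriced → cash-and-carry (buy spot, short the forward).
At maturity, profit = |F_mkt − F*| = |632.80 − 625.6954| = ₹7.10 per share

₹7.10 per share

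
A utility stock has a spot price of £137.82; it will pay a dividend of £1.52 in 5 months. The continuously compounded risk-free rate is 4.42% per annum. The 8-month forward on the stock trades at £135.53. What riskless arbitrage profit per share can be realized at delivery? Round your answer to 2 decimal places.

£4.87 per share

PV(dividends) I = 1.52·e^(−0.0442·5/12) = 1.4923
Fair forward F* = (S − I)·e^(rT) = (137.82 − 1.4923)·e^0.029467 = 136.3277 × 1.029905 = 140.4046
Market £135.53 < fair 140.4046: forward underpriced → reverse cash-and-carry (short the stock, invest proceeds at r, pay the dividends, go long the forward).
Profit at T = |F_mkt − F*| = |135.53 − 140.4046| = £4.87 per share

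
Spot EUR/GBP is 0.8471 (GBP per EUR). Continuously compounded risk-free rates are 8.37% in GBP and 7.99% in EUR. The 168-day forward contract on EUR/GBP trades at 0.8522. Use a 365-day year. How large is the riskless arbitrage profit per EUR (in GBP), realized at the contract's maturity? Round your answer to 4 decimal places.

0.0036 per EUR (in GBP)

Fair forward: F* = S·e^(carry·T), with carry = (r_GBP − r_EUR) = 0.0837 − 0.0799 = 0.0038
F* = 0.8471 · e^(0.0038 × 168/365) = 0.8471 · e^0.001749 = 0.8471 × 1.001751 = 0.8486
Market 0.8522 > fair 0.8486: forward overpriced → cash-and-carry (buy spot, short the forward).
At maturity, profit = |F_mkt − F*| = |0.8522 − 0.8486| = 0.0036 per EUR (in GBP)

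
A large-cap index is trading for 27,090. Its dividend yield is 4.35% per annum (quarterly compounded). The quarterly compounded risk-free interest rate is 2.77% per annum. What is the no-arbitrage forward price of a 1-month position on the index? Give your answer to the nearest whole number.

27,055

F = S · (1+r/4)^(4T) / (1+q/4)^(4T)
= 27090 × 1.002303 / 1.003612 = 27090 × 0.998696
F = 27,055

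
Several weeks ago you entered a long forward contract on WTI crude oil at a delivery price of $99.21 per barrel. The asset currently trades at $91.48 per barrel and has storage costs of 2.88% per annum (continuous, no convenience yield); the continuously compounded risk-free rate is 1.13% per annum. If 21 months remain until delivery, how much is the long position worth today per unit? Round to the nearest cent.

-$1.06 per barrel

Current fair forward for the remaining 21 months: F = S·e^((r + u)·T), (r + u) = 0.0113 + 0.0288 = 0.0401
F = 91.48 · e^(0.0401 × 21/12) = 91.48 × 1.072696 = 98.1302
Value of long forward = (F − K)·e^(−rT) = (98.1302 − 99.21) · e^(−0.0113·21/12)
= -1.0798 × 0.980419 = -1.06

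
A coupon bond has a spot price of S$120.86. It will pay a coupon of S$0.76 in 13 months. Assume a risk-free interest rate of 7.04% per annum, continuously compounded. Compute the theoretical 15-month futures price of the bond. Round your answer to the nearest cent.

PV(coupons) I = 0.76·e^(−0.0704·13/12)
I = 0.7042
F = (S − I)·e^(rT) = (120.86 − 0.7042) · e^(0.0704·15/12)
= 120.1558 · e^0.088000 = 120.1558 × 1.091988 = S$131.21

S$131.21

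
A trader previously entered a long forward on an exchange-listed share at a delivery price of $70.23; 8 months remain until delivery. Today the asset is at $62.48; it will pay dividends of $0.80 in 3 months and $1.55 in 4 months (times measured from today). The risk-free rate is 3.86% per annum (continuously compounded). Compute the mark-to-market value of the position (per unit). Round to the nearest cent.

-$8.29

PV(remaining dividends) I = 0.80·e^(−0.0386·3/12) + 1.55·e^(−0.0386·4/12) = 2.3225
Current forward F = (S − I)·e^(rT) = (62.48 − 2.3225)·e^(0.0386·8/12) = 60.1575 × 1.026067 = 61.7256
Value (long) = (F − K)·e^(−rT) = (61.7256 − 70.23) × 0.974595 = -8.2883
Value = -$8.29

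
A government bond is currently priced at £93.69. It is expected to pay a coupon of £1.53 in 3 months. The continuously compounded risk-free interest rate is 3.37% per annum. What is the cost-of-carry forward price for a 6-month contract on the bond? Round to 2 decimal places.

£93.74

PV(coupons) I = 1.53·e^(−0.0337·3/12)
I = 1.5172
F = (S − I)·e^(rT) = (93.69 − 1.5172) · e^(0.0337·6/12)
= 92.1728 · e^0.016850 = 92.1728 × 1.016993 = £93.74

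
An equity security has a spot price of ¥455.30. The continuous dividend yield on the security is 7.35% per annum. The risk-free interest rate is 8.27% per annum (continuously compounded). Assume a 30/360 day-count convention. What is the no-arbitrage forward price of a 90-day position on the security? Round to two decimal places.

F = S·e^((r − q)T) = 455.30 · e^((0.0827 − 0.0735) × 90/360)
= 455.30 · e^0.002300 = 455.30 × 1.002303
F = ¥456.35

¥456.35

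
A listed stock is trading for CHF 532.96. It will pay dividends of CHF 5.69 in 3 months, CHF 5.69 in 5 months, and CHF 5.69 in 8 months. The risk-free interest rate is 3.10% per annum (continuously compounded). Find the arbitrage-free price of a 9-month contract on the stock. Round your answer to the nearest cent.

CHF 528.26

PV(dividends) I = 5.69·e^(−0.0310·3/12) + 5.69·e^(−0.0310·5/12) + 5.69·e^(−0.0310·8/12)
I = 5.6461 + 5.6170 + 5.5736 = 16.8367
F = (S − I)·e^(rT) = (532.96 − 16.8367) · e^(0.0310·9/12)
= 516.1233 · e^0.023250 = 516.1233 × 1.023522 = CHF 528.26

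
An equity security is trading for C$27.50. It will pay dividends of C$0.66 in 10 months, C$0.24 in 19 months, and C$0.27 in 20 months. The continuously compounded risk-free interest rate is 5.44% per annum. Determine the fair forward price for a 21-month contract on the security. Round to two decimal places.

C$29.04

PV(dividends) I = 0.66·e^(−0.0544·10/12) + 0.24·e^(−0.0544·19/12) + 0.27·e^(−0.0544·20/12)
I = 0.6307 + 0.2202 + 0.2466 = 1.0975
F = (S − I)·e^(rT) = (27.50 − 1.0975) · e^(0.0544·21/12)
= 26.4025 · e^0.095200 = 26.4025 × 1.099879 = C$29.04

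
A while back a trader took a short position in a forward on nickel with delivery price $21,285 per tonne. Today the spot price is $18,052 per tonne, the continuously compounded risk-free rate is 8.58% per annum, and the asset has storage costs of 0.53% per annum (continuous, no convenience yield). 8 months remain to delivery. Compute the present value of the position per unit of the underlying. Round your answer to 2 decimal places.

$1985.77 per tonne

Current fair forward for the remaining 8 months: F = S·e^((r + u)·T), (r + u) = 0.0858 + 0.0053 = 0.0911
F = 18052 · e^(0.0911 × 8/12) = 18052 × 1.06261551 = 19182.3352
Value of long forward = (F − K)·e^(−rT) = (19182.3352 − 21285) · e^(−0.0858·8/12)
= -2102.6648 × 0.94440517 = -1985.77
Short position value = −(long value) = $1985.77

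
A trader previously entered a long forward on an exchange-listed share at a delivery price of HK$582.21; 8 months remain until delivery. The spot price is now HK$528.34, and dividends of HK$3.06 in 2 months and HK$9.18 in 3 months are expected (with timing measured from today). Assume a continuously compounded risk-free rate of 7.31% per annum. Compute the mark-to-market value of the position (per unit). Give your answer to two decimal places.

PV(remaining dividends) I = 3.06·e^(−0.0731·2/12) + 9.18·e^(−0.0731·3/12) = 12.0367
Current forward F = (S − I)·e^(rT) = (528.34 − 12.0367)·e^(0.0731·8/12) = 516.3033 × 1.049940 = 542.0875
Value (long) = (F − K)·e^(−rT) = (542.0875 − 582.21) × 0.952435 = -38.2141
Value = -HK$38.21

-HK$38.21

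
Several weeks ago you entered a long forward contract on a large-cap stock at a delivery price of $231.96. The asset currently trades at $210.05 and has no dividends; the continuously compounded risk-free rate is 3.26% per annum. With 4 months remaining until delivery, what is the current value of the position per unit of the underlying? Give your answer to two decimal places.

-$19.40

Current fair forward for the remaining 4 months: F = S·e^(r·T), r = 0.0326
F = 210.05 · e^(0.0326 × 4/12) = 210.05 × 1.010926 = 212.3450
Value of long forward = (F − K)·e^(−rT) = (212.3450 − 231.96) · e^(−0.0326·4/12)
= -19.6150 × 0.989192 = -19.40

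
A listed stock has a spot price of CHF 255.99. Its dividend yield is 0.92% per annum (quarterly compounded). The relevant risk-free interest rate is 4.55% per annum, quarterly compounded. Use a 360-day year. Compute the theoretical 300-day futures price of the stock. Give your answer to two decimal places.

F = S · (1+r/4)^(4T) / (1+q/4)^(4T)
= 255.99 × 1.038422 / 1.007687 = 255.99 × 1.030501
F = CHF 263.80

CHF 263.80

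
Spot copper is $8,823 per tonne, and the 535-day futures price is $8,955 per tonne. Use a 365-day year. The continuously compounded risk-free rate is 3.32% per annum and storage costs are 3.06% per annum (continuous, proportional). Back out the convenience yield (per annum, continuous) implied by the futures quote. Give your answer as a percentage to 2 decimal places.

5.37%

F = S·e^((r+u−y)T) ⇒ (r+u−y) = ln(F/S)/T
ln(8955/8823) = 0.014850; /T ⇒ 0.010131
y = r + u − ln(F/S)/T = 0.0332 + 0.0306 − 0.010131 = 0.053669
y = 5.37%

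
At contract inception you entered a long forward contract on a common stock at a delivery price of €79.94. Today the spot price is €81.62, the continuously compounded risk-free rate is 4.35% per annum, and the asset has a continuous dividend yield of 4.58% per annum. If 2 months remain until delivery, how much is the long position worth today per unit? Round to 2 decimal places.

€1.64

Current fair forward for the remaining 2 months: F = S·e^((r − q)·T), (r − q) = 0.0435 − 0.0458 = -0.0023
F = 81.62 · e^(-0.0023 × 2/12) = 81.62 × 0.999617 = 81.5887
Value of long forward = (F − K)·e^(−rT) = (81.5887 − 79.94) · e^(−0.0435·2/12)
= 1.6487 × 0.992776 = 1.64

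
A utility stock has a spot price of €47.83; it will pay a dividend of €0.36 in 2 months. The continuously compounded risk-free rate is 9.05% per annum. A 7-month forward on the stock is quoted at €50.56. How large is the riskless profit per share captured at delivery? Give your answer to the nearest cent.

PV(dividends) I = 0.36·e^(−0.0905·2/12) = 0.3546
Fair forward F* = (S − I)·e^(rT) = (47.83 − 0.3546)·e^0.052792 = 47.4754 × 1.054210 = 50.0490
Market €50.56 > fair 50.0490: forward overpriced → cash-and-carry (borrow at r, buy the stock and collect the dividends, short the forward).
Profit at T = |F_mkt − F*| = |50.56 − 50.0490| = €0.51 per share

€0.51 per share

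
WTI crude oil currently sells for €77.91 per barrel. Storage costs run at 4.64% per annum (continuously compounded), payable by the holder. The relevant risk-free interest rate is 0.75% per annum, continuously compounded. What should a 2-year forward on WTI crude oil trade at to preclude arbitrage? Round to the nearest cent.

€86.78 per barrel

Net carry = r + u − y = 0.0075 + 0.0464 − 0.0000 = 0.0539
F = S·e^((r+u−y)T) = 77.91 · e^(0.0539 × 2) = 77.91 · e^0.107800
= 77.91 × 1.113825 = €86.78 per barrel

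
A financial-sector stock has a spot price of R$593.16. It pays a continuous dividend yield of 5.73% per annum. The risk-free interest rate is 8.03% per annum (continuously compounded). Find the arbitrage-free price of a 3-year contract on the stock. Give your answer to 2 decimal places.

R$635.53

F = S·e^((r − q)T) = 593.16 · e^((0.0803 − 0.0573) × 3)
= 593.16 · e^0.069000 = 593.16 × 1.071436
F = R$635.53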